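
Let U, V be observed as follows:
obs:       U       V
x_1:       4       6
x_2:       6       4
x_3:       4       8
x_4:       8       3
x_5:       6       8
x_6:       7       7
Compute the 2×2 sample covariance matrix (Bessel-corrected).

Step 1 — column means:
  mean(U) = (4 + 6 + 4 + 8 + 6 + 7) / 6 = 35/6 = 5.8333
  mean(V) = (6 + 4 + 8 + 3 + 8 + 7) / 6 = 36/6 = 6

Step 2 — sample covariance S[i,j] = (1/(n-1)) · Σ_k (x_{k,i} - mean_i) · (x_{k,j} - mean_j), with n-1 = 5.
  S[U,U] = ((-1.8333)·(-1.8333) + (0.1667)·(0.1667) + (-1.8333)·(-1.8333) + (2.1667)·(2.1667) + (0.1667)·(0.1667) + (1.1667)·(1.1667)) / 5 = 12.8333/5 = 2.5667
  S[U,V] = ((-1.8333)·(0) + (0.1667)·(-2) + (-1.8333)·(2) + (2.1667)·(-3) + (0.1667)·(2) + (1.1667)·(1)) / 5 = -9/5 = -1.8
  S[V,V] = ((0)·(0) + (-2)·(-2) + (2)·(2) + (-3)·(-3) + (2)·(2) + (1)·(1)) / 5 = 22/5 = 4.4

S is symmetric (S[j,i] = S[i,j]). Assembling:

S = [[2.5667, -1.8],
 [-1.8, 4.4]]


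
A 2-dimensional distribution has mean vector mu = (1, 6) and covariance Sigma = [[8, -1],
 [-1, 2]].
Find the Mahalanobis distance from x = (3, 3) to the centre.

Step 1 — centre the observation: (x - mu) = (2, -3).

Step 2 — invert Sigma. det(Sigma) = 8·2 - (-1)² = 15.
  Sigma^{-1} = (1/det) · [[d, -b], [-b, a]] = [[0.1333, 0.0667],
 [0.0667, 0.5333]].

Step 3 — form the quadratic (x - mu)^T · Sigma^{-1} · (x - mu):
  Sigma^{-1} · (x - mu) = (0.0667, -1.4667).
  (x - mu)^T · [Sigma^{-1} · (x - mu)] = (2)·(0.0667) + (-3)·(-1.4667) = 4.5333.

Step 4 — take square root: d = √(4.5333) ≈ 2.1292.

d(x, mu) = √(4.5333) ≈ 2.1292


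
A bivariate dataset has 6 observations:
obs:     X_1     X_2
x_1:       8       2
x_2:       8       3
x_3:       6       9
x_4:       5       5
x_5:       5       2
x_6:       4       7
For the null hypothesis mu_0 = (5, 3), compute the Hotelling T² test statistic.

Step 1 — sample mean vector:
  mean(X_1) = (8 + 8 + 6 + 5 + 5 + 4) / 6 = 36/6 = 6
  mean(X_2) = (2 + 3 + 9 + 5 + 2 + 7) / 6 = 28/6 = 4.6667
  x̄ = (6, 4.6667),  deviation x̄ - mu_0 = (6, 4.6667) - (5, 3) = (1, 1.6667).

Step 2 — sample covariance matrix, S[i,j] = (1/(n-1)) · Σ_k (x_{k,i} - mean_i) · (x_{k,j} - mean_j), divisor n-1 = 5:
  S[X_1,X_1] = ((2)·(2) + (2)·(2) + (0)·(0) + (-1)·(-1) + (-1)·(-1) + (-2)·(-2)) / 5 = 14/5 = 2.8
  S[X_1,X_2] = ((2)·(-2.6667) + (2)·(-1.6667) + (0)·(4.3333) + (-1)·(0.3333) + (-1)·(-2.6667) + (-2)·(2.3333)) / 5 = -11/5 = -2.2
  S[X_2,X_2] = ((-2.6667)·(-2.6667) + (-1.6667)·(-1.6667) + (4.3333)·(4.3333) + (0.3333)·(0.3333) + (-2.6667)·(-2.6667) + (2.3333)·(2.3333)) / 5 = 41.3333/5 = 8.2667
  S = [[2.8, -2.2],
 [-2.2, 8.2667]].

Step 3 — invert S. det(S) = 2.8·8.2667 - (-2.2)² = 18.3067.
  S^{-1} = (1/det) · [[d, -b], [-b, a]] = [[0.4516, 0.1202],
 [0.1202, 0.1529]].

Step 4 — quadratic form (x̄ - mu_0)^T · S^{-1} · (x̄ - mu_0):
  S^{-1} · (x̄ - mu_0) = (0.6519, 0.3751),
  (x̄ - mu_0)^T · [...] = (1)·(0.6519) + (1.6667)·(0.3751) = 1.277.

Step 5 — scale by n: T² = 6 · 1.277 = 7.6621.

T² ≈ 7.6621


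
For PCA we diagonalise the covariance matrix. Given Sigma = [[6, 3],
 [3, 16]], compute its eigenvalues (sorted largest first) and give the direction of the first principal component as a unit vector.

Step 1 — characteristic polynomial of 2×2 Sigma:
  det(Sigma - λI) = λ² - trace · λ + det = 0.
  trace = 6 + 16 = 22, det = 6·16 - (3)² = 87.
Step 2 — discriminant:
  Δ = trace² - 4·det = 484 - 348 = 136.
Step 3 — eigenvalues:
  λ = (trace ± √Δ)/2 = (22 ± 11.6619)/2,
  λ_1 = 16.831,  λ_2 = 5.169.

Step 4 — unit eigenvector for λ_1: solve (Sigma - λ_1 I)v = 0. First row:
  (6 - 16.831)·v_x + (3)·v_y = 0, i.e. (-10.831)·v_x + (3)·v_y = 0,
  so v ∝ (b, λ_1 - a) = (3, 10.831) = u.
  ||u|| = √((3)² + (10.831)²) = √(126.3095) ≈ 11.2388,
  v_1 = u/||u|| ≈ (0.2669, 0.9637) (||v_1|| = 1).

λ_1 = 16.831,  λ_2 = 5.169;  v_1 ≈ (0.2669, 0.9637)


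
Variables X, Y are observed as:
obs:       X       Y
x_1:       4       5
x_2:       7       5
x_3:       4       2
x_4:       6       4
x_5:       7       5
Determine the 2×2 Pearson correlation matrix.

Step 1 — column means:
  mean(X) = (4 + 7 + 4 + 6 + 7) / 5 = 28/5 = 5.6
  mean(Y) = (5 + 5 + 2 + 4 + 5) / 5 = 21/5 = 4.2

Step 2 — sample variances and covariances s[i,j] = (1/(n-1)) · Σ_k (x_{k,i} - mean_i) · (x_{k,j} - mean_j), with n-1 = 4:
  s[X,X] = ((-1.6)·(-1.6) + (1.4)·(1.4) + (-1.6)·(-1.6) + (0.4)·(0.4) + (1.4)·(1.4)) / 4 = 9.2/4 = 2.3
  s[X,Y] = ((-1.6)·(0.8) + (1.4)·(0.8) + (-1.6)·(-2.2) + (0.4)·(-0.2) + (1.4)·(0.8)) / 4 = 4.4/4 = 1.1
  s[Y,Y] = ((0.8)·(0.8) + (0.8)·(0.8) + (-2.2)·(-2.2) + (-0.2)·(-0.2) + (0.8)·(0.8)) / 4 = 6.8/4 = 1.7
  Sample standard deviations s_i = √(s[i,i]):
  s(X) = √(2.3) = 1.5166
  s(Y) = √(1.7) = 1.3038

Step 3 — r_{ij} = s_{ij} / (s_i · s_j):
  r[X,X] = 1 (diagonal).
  r[X,Y] = 1.1 / (1.5166 · 1.3038) = 1.1 / 1.9774 = 0.5563
  r[Y,Y] = 1 (diagonal).

R is symmetric with unit diagonal. Assembling:

R = [[1, 0.5563],
 [0.5563, 1]]


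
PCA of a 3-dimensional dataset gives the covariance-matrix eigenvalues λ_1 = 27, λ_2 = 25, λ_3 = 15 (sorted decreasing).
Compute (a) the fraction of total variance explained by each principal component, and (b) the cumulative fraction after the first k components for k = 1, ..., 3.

Step 1 — total variance = trace(Sigma) = Σ λ_i = 27 + 25 + 15 = 67.

Step 2 — fraction explained by component i = λ_i / Σ λ:
  PC1: 27/67 = 0.403
  PC2: 25/67 = 0.3731
  PC3: 15/67 = 0.2239

Step 3 — cumulative fraction after k components = (λ_1 + ... + λ_k) / Σ λ:
  k = 1: 27/67 = 0.403
  k = 2: (27 + 25)/67 = 52/67 = 0.7761
  k = 3: (27 + 25 + 15)/67 = 67/67 = 1

Summary (fraction, with percent):

explained: PC1 0.403 (40.3%), PC2 0.3731 (37.31%), PC3 0.2239 (22.39%);  cumulative: 0.403, 0.7761, 1


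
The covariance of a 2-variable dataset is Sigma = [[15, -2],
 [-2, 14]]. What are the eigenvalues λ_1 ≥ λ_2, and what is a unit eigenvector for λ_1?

Step 1 — characteristic polynomial of 2×2 Sigma:
  det(Sigma - λI) = λ² - trace · λ + det = 0.
  trace = 15 + 14 = 29, det = 15·14 - (-2)² = 206.
Step 2 — discriminant:
  Δ = trace² - 4·det = 841 - 824 = 17.
Step 3 — eigenvalues:
  λ = (trace ± √Δ)/2 = (29 ± 4.1231)/2,
  λ_1 = 16.5616,  λ_2 = 12.4384.

Step 4 — unit eigenvector for λ_1: solve (Sigma - λ_1 I)v = 0. First row:
  (15 - 16.5616)·v_x + (-2)·v_y = 0, i.e. (-1.5616)·v_x + (-2)·v_y = 0,
  so v ∝ (b, λ_1 - a) = (-2, 1.5616); multiply by -1 so the first entry is positive: u = (2, -1.5616).
  ||u|| = √((2)² + (-1.5616)²) = √(6.4384) ≈ 2.5374,
  v_1 = u/||u|| ≈ (0.7882, -0.6154) (||v_1|| = 1).

λ_1 = 16.5616,  λ_2 = 12.4384;  v_1 ≈ (0.7882, -0.6154)


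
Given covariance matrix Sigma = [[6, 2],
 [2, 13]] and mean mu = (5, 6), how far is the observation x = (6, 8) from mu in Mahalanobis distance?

Step 1 — centre the observation: (x - mu) = (1, 2).

Step 2 — invert Sigma. det(Sigma) = 6·13 - (2)² = 74.
  Sigma^{-1} = (1/det) · [[d, -b], [-b, a]] = [[0.1757, -0.027],
 [-0.027, 0.0811]].

Step 3 — form the quadratic (x - mu)^T · Sigma^{-1} · (x - mu):
  Sigma^{-1} · (x - mu) = (0.1216, 0.1351).
  (x - mu)^T · [Sigma^{-1} · (x - mu)] = (1)·(0.1216) + (2)·(0.1351) = 0.3919.

Step 4 — take square root: d = √(0.3919) ≈ 0.626.

d(x, mu) = √(0.3919) ≈ 0.626


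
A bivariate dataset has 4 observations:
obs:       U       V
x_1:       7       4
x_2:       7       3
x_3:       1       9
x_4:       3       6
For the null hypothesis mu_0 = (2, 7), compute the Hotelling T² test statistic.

Step 1 — sample mean vector:
  mean(U) = (7 + 7 + 1 + 3) / 4 = 18/4 = 4.5
  mean(V) = (4 + 3 + 9 + 6) / 4 = 22/4 = 5.5
  x̄ = (4.5, 5.5),  deviation x̄ - mu_0 = (4.5, 5.5) - (2, 7) = (2.5, -1.5).

Step 2 — sample covariance matrix, S[i,j] = (1/(n-1)) · Σ_k (x_{k,i} - mean_i) · (x_{k,j} - mean_j), divisor n-1 = 3:
  S[U,U] = ((2.5)·(2.5) + (2.5)·(2.5) + (-3.5)·(-3.5) + (-1.5)·(-1.5)) / 3 = 27/3 = 9
  S[U,V] = ((2.5)·(-1.5) + (2.5)·(-2.5) + (-3.5)·(3.5) + (-1.5)·(0.5)) / 3 = -23/3 = -7.6667
  S[V,V] = ((-1.5)·(-1.5) + (-2.5)·(-2.5) + (3.5)·(3.5) + (0.5)·(0.5)) / 3 = 21/3 = 7
  S = [[9, -7.6667],
 [-7.6667, 7]].

Step 3 — invert S. det(S) = 9·7 - (-7.6667)² = 4.2222.
  S^{-1} = (1/det) · [[d, -b], [-b, a]] = [[1.6579, 1.8158],
 [1.8158, 2.1316]].

Step 4 — quadratic form (x̄ - mu_0)^T · S^{-1} · (x̄ - mu_0):
  S^{-1} · (x̄ - mu_0) = (1.4211, 1.3421),
  (x̄ - mu_0)^T · [...] = (2.5)·(1.4211) + (-1.5)·(1.3421) = 1.5395.

Step 5 — scale by n: T² = 4 · 1.5395 = 6.1579.

T² ≈ 6.1579


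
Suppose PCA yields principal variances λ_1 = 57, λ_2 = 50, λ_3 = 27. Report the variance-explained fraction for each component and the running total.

Step 1 — total variance = trace(Sigma) = Σ λ_i = 57 + 50 + 27 = 134.

Step 2 — fraction explained by component i = λ_i / Σ λ:
  PC1: 57/134 = 0.4254
  PC2: 50/134 = 0.3731
  PC3: 27/134 = 0.2015

Step 3 — cumulative fraction after k components = (λ_1 + ... + λ_k) / Σ λ:
  k = 1: 57/134 = 0.4254
  k = 2: (57 + 50)/134 = 107/134 = 0.7985
  k = 3: (57 + 50 + 27)/134 = 134/134 = 1

Summary (fraction, with percent):

explained: PC1 0.4254 (42.54%), PC2 0.3731 (37.31%), PC3 0.2015 (20.15%);  cumulative: 0.4254, 0.7985, 1


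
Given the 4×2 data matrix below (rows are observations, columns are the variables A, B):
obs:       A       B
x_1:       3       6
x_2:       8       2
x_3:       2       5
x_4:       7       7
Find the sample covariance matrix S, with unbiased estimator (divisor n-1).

Step 1 — column means:
  mean(A) = (3 + 8 + 2 + 7) / 4 = 20/4 = 5
  mean(B) = (6 + 2 + 5 + 7) / 4 = 20/4 = 5

Step 2 — sample covariance S[i,j] = (1/(n-1)) · Σ_k (x_{k,i} - mean_i) · (x_{k,j} - mean_j), with n-1 = 3.
  S[A,A] = ((-2)·(-2) + (3)·(3) + (-3)·(-3) + (2)·(2)) / 3 = 26/3 = 8.6667
  S[A,B] = ((-2)·(1) + (3)·(-3) + (-3)·(0) + (2)·(2)) / 3 = -7/3 = -2.3333
  S[B,B] = ((1)·(1) + (-3)·(-3) + (0)·(0) + (2)·(2)) / 3 = 14/3 = 4.6667

S is symmetric (S[j,i] = S[i,j]). Assembling:

S = [[8.6667, -2.3333],
 [-2.3333, 4.6667]]


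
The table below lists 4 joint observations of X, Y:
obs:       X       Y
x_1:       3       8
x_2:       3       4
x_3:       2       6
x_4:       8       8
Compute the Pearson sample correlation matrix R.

Step 1 — column means:
  mean(X) = (3 + 3 + 2 + 8) / 4 = 16/4 = 4
  mean(Y) = (8 + 4 + 6 + 8) / 4 = 26/4 = 6.5

Step 2 — sample variances and covariances s[i,j] = (1/(n-1)) · Σ_k (x_{k,i} - mean_i) · (x_{k,j} - mean_j), with n-1 = 3:
  s[X,X] = ((-1)·(-1) + (-1)·(-1) + (-2)·(-2) + (4)·(4)) / 3 = 22/3 = 7.3333
  s[X,Y] = ((-1)·(1.5) + (-1)·(-2.5) + (-2)·(-0.5) + (4)·(1.5)) / 3 = 8/3 = 2.6667
  s[Y,Y] = ((1.5)·(1.5) + (-2.5)·(-2.5) + (-0.5)·(-0.5) + (1.5)·(1.5)) / 3 = 11/3 = 3.6667
  Sample standard deviations s_i = √(s[i,i]):
  s(X) = √(7.3333) = 2.708
  s(Y) = √(3.6667) = 1.9149

Step 3 — r_{ij} = s_{ij} / (s_i · s_j):
  r[X,X] = 1 (diagonal).
  r[X,Y] = 2.6667 / (2.708 · 1.9149) = 2.6667 / 5.1854 = 0.5143
  r[Y,Y] = 1 (diagonal).

R is symmetric with unit diagonal. Assembling:

R = [[1, 0.5143],
 [0.5143, 1]]


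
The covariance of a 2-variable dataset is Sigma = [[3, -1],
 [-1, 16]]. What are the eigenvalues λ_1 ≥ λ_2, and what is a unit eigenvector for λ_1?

Step 1 — characteristic polynomial of 2×2 Sigma:
  det(Sigma - λI) = λ² - trace · λ + det = 0.
  trace = 3 + 16 = 19, det = 3·16 - (-1)² = 47.
Step 2 — discriminant:
  Δ = trace² - 4·det = 361 - 188 = 173.
Step 3 — eigenvalues:
  λ = (trace ± √Δ)/2 = (19 ± 13.1529)/2,
  λ_1 = 16.0765,  λ_2 = 2.9235.

Step 4 — unit eigenvector for λ_1: solve (Sigma - λ_1 I)v = 0. First row:
  (3 - 16.0765)·v_x + (-1)·v_y = 0, i.e. (-13.0765)·v_x + (-1)·v_y = 0,
  so v ∝ (b, λ_1 - a) = (-1, 13.0765); multiply by -1 so the first entry is positive: u = (1, -13.0765).
  ||u|| = √((1)² + (-13.0765)²) = √(171.9942) ≈ 13.1147,
  v_1 = u/||u|| ≈ (0.0763, -0.9971) (||v_1|| = 1).

λ_1 = 16.0765,  λ_2 = 2.9235;  v_1 ≈ (0.0763, -0.9971)


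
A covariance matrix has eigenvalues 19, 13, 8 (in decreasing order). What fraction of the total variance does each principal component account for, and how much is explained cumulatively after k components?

Step 1 — total variance = trace(Sigma) = Σ λ_i = 19 + 13 + 8 = 40.

Step 2 — fraction explained by component i = λ_i / Σ λ:
  PC1: 19/40 = 0.475
  PC2: 13/40 = 0.325
  PC3: 8/40 = 0.2

Step 3 — cumulative fraction after k components = (λ_1 + ... + λ_k) / Σ λ:
  k = 1: 19/40 = 0.475
  k = 2: (19 + 13)/40 = 32/40 = 0.8
  k = 3: (19 + 13 + 8)/40 = 40/40 = 1

Summary (fraction, with percent):

explained: PC1 0.475 (47.5%), PC2 0.325 (32.5%), PC3 0.2 (20%);  cumulative: 0.475, 0.8, 1


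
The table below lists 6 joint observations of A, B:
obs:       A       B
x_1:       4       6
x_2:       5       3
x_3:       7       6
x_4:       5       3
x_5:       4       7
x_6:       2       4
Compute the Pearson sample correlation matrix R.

Step 1 — column means:
  mean(A) = (4 + 5 + 7 + 5 + 4 + 2) / 6 = 27/6 = 4.5
  mean(B) = (6 + 3 + 6 + 3 + 7 + 4) / 6 = 29/6 = 4.8333

Step 2 — sample variances and covariances s[i,j] = (1/(n-1)) · Σ_k (x_{k,i} - mean_i) · (x_{k,j} - mean_j), with n-1 = 5:
  s[A,A] = ((-0.5)·(-0.5) + (0.5)·(0.5) + (2.5)·(2.5) + (0.5)·(0.5) + (-0.5)·(-0.5) + (-2.5)·(-2.5)) / 5 = 13.5/5 = 2.7
  s[A,B] = ((-0.5)·(1.1667) + (0.5)·(-1.8333) + (2.5)·(1.1667) + (0.5)·(-1.8333) + (-0.5)·(2.1667) + (-2.5)·(-0.8333)) / 5 = 1.5/5 = 0.3
  s[B,B] = ((1.1667)·(1.1667) + (-1.8333)·(-1.8333) + (1.1667)·(1.1667) + (-1.8333)·(-1.8333) + (2.1667)·(2.1667) + (-0.8333)·(-0.8333)) / 5 = 14.8333/5 = 2.9667
  Sample standard deviations s_i = √(s[i,i]):
  s(A) = √(2.7) = 1.6432
  s(B) = √(2.9667) = 1.7224

Step 3 — r_{ij} = s_{ij} / (s_i · s_j):
  r[A,A] = 1 (diagonal).
  r[A,B] = 0.3 / (1.6432 · 1.7224) = 0.3 / 2.8302 = 0.106
  r[B,B] = 1 (diagonal).

R is symmetric with unit diagonal. Assembling:

R = [[1, 0.106],
 [0.106, 1]]


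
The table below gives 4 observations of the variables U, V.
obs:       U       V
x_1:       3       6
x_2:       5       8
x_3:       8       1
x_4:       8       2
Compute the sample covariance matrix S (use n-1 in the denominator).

Step 1 — column means:
  mean(U) = (3 + 5 + 8 + 8) / 4 = 24/4 = 6
  mean(V) = (6 + 8 + 1 + 2) / 4 = 17/4 = 4.25

Step 2 — sample covariance S[i,j] = (1/(n-1)) · Σ_k (x_{k,i} - mean_i) · (x_{k,j} - mean_j), with n-1 = 3.
  S[U,U] = ((-3)·(-3) + (-1)·(-1) + (2)·(2) + (2)·(2)) / 3 = 18/3 = 6
  S[U,V] = ((-3)·(1.75) + (-1)·(3.75) + (2)·(-3.25) + (2)·(-2.25)) / 3 = -20/3 = -6.6667
  S[V,V] = ((1.75)·(1.75) + (3.75)·(3.75) + (-3.25)·(-3.25) + (-2.25)·(-2.25)) / 3 = 32.75/3 = 10.9167

S is symmetric (S[j,i] = S[i,j]). Assembling:

S = [[6, -6.6667],
 [-6.6667, 10.9167]]


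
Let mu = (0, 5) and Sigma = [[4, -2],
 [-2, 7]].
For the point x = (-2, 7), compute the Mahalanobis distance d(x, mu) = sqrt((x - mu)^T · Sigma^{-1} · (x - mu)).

Step 1 — centre the observation: (x - mu) = (-2, 2).

Step 2 — invert Sigma. det(Sigma) = 4·7 - (-2)² = 24.
  Sigma^{-1} = (1/det) · [[d, -b], [-b, a]] = [[0.2917, 0.0833],
 [0.0833, 0.1667]].

Step 3 — form the quadratic (x - mu)^T · Sigma^{-1} · (x - mu):
  Sigma^{-1} · (x - mu) = (-0.4167, 0.1667).
  (x - mu)^T · [Sigma^{-1} · (x - mu)] = (-2)·(-0.4167) + (2)·(0.1667) = 1.1667.

Step 4 — take square root: d = √(1.1667) ≈ 1.0801.

d(x, mu) = √(1.1667) ≈ 1.0801


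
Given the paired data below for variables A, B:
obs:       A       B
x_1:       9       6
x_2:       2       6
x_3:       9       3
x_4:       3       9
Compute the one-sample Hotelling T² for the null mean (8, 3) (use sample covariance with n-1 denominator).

Step 1 — sample mean vector:
  mean(A) = (9 + 2 + 9 + 3) / 4 = 23/4 = 5.75
  mean(B) = (6 + 6 + 3 + 9) / 4 = 24/4 = 6
  x̄ = (5.75, 6),  deviation x̄ - mu_0 = (5.75, 6) - (8, 3) = (-2.25, 3).

Step 2 — sample covariance matrix, S[i,j] = (1/(n-1)) · Σ_k (x_{k,i} - mean_i) · (x_{k,j} - mean_j), divisor n-1 = 3:
  S[A,A] = ((3.25)·(3.25) + (-3.75)·(-3.75) + (3.25)·(3.25) + (-2.75)·(-2.75)) / 3 = 42.75/3 = 14.25
  S[A,B] = ((3.25)·(0) + (-3.75)·(0) + (3.25)·(-3) + (-2.75)·(3)) / 3 = -18/3 = -6
  S[B,B] = ((0)·(0) + (0)·(0) + (-3)·(-3) + (3)·(3)) / 3 = 18/3 = 6
  S = [[14.25, -6],
 [-6, 6]].

Step 3 — invert S. det(S) = 14.25·6 - (-6)² = 49.5.
  S^{-1} = (1/det) · [[d, -b], [-b, a]] = [[0.1212, 0.1212],
 [0.1212, 0.2879]].

Step 4 — quadratic form (x̄ - mu_0)^T · S^{-1} · (x̄ - mu_0):
  S^{-1} · (x̄ - mu_0) = (0.0909, 0.5909),
  (x̄ - mu_0)^T · [...] = (-2.25)·(0.0909) + (3)·(0.5909) = 1.5682.

Step 5 — scale by n: T² = 4 · 1.5682 = 6.2727.

T² ≈ 6.2727


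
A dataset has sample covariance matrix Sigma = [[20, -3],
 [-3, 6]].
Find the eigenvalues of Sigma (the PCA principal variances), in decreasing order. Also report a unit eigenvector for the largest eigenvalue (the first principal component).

Step 1 — characteristic polynomial of 2×2 Sigma:
  det(Sigma - λI) = λ² - trace · λ + det = 0.
  trace = 20 + 6 = 26, det = 20·6 - (-3)² = 111.
Step 2 — discriminant:
  Δ = trace² - 4·det = 676 - 444 = 232.
Step 3 — eigenvalues:
  λ = (trace ± √Δ)/2 = (26 ± 15.2315)/2,
  λ_1 = 20.6158,  λ_2 = 5.3842.

Step 4 — unit eigenvector for λ_1: solve (Sigma - λ_1 I)v = 0. First row:
  (20 - 20.6158)·v_x + (-3)·v_y = 0, i.e. (-0.6158)·v_x + (-3)·v_y = 0,
  so v ∝ (b, λ_1 - a) = (-3, 0.6158); multiply by -1 so the first entry is positive: u = (3, -0.6158).
  ||u|| = √((3)² + (-0.6158)²) = √(9.3792) ≈ 3.0625,
  v_1 = u/||u|| ≈ (0.9796, -0.2011) (||v_1|| = 1).

λ_1 = 20.6158,  λ_2 = 5.3842;  v_1 ≈ (0.9796, -0.2011)


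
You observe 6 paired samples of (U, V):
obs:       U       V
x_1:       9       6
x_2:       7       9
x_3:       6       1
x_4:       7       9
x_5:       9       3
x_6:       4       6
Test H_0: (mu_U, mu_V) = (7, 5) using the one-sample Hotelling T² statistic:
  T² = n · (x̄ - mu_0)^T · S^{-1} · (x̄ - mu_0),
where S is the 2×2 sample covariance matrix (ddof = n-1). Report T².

Step 1 — sample mean vector:
  mean(U) = (9 + 7 + 6 + 7 + 9 + 4) / 6 = 42/6 = 7
  mean(V) = (6 + 9 + 1 + 9 + 3 + 6) / 6 = 34/6 = 5.6667
  x̄ = (7, 5.6667),  deviation x̄ - mu_0 = (7, 5.6667) - (7, 5) = (0, 0.6667).

Step 2 — sample covariance matrix, S[i,j] = (1/(n-1)) · Σ_k (x_{k,i} - mean_i) · (x_{k,j} - mean_j), divisor n-1 = 5:
  S[U,U] = ((2)·(2) + (0)·(0) + (-1)·(-1) + (0)·(0) + (2)·(2) + (-3)·(-3)) / 5 = 18/5 = 3.6
  S[U,V] = ((2)·(0.3333) + (0)·(3.3333) + (-1)·(-4.6667) + (0)·(3.3333) + (2)·(-2.6667) + (-3)·(0.3333)) / 5 = -1/5 = -0.2
  S[V,V] = ((0.3333)·(0.3333) + (3.3333)·(3.3333) + (-4.6667)·(-4.6667) + (3.3333)·(3.3333) + (-2.6667)·(-2.6667) + (0.3333)·(0.3333)) / 5 = 51.3333/5 = 10.2667
  S = [[3.6, -0.2],
 [-0.2, 10.2667]].

Step 3 — invert S. det(S) = 3.6·10.2667 - (-0.2)² = 36.92.
  S^{-1} = (1/det) · [[d, -b], [-b, a]] = [[0.2781, 0.0054],
 [0.0054, 0.0975]].

Step 4 — quadratic form (x̄ - mu_0)^T · S^{-1} · (x̄ - mu_0):
  S^{-1} · (x̄ - mu_0) = (0.0036, 0.065),
  (x̄ - mu_0)^T · [...] = (0)·(0.0036) + (0.6667)·(0.065) = 0.0433.

Step 5 — scale by n: T² = 6 · 0.0433 = 0.26.

T² ≈ 0.26


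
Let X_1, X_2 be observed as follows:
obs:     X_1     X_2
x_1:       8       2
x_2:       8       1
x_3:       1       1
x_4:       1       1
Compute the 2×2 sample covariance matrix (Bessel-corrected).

Step 1 — column means:
  mean(X_1) = (8 + 8 + 1 + 1) / 4 = 18/4 = 4.5
  mean(X_2) = (2 + 1 + 1 + 1) / 4 = 5/4 = 1.25

Step 2 — sample covariance S[i,j] = (1/(n-1)) · Σ_k (x_{k,i} - mean_i) · (x_{k,j} - mean_j), with n-1 = 3.
  S[X_1,X_1] = ((3.5)·(3.5) + (3.5)·(3.5) + (-3.5)·(-3.5) + (-3.5)·(-3.5)) / 3 = 49/3 = 16.3333
  S[X_1,X_2] = ((3.5)·(0.75) + (3.5)·(-0.25) + (-3.5)·(-0.25) + (-3.5)·(-0.25)) / 3 = 3.5/3 = 1.1667
  S[X_2,X_2] = ((0.75)·(0.75) + (-0.25)·(-0.25) + (-0.25)·(-0.25) + (-0.25)·(-0.25)) / 3 = 0.75/3 = 0.25

S is symmetric (S[j,i] = S[i,j]). Assembling:

S = [[16.3333, 1.1667],
 [1.1667, 0.25]]


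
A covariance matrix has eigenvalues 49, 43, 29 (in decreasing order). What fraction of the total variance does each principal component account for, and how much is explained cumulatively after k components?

Step 1 — total variance = trace(Sigma) = Σ λ_i = 49 + 43 + 29 = 121.

Step 2 — fraction explained by component i = λ_i / Σ λ:
  PC1: 49/121 = 0.405
  PC2: 43/121 = 0.3554
  PC3: 29/121 = 0.2397

Step 3 — cumulative fraction after k components = (λ_1 + ... + λ_k) / Σ λ:
  k = 1: 49/121 = 0.405
  k = 2: (49 + 43)/121 = 92/121 = 0.7603
  k = 3: (49 + 43 + 29)/121 = 121/121 = 1

Summary (fraction, with percent):

explained: PC1 0.405 (40.5%), PC2 0.3554 (35.54%), PC3 0.2397 (23.97%);  cumulative: 0.405, 0.7603, 1


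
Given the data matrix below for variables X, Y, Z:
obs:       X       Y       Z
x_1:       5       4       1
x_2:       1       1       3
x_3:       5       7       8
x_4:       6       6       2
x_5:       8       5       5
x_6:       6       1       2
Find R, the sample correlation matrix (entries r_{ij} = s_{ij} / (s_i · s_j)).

Step 1 — column means:
  mean(X) = (5 + 1 + 5 + 6 + 8 + 6) / 6 = 31/6 = 5.1667
  mean(Y) = (4 + 1 + 7 + 6 + 5 + 1) / 6 = 24/6 = 4
  mean(Z) = (1 + 3 + 8 + 2 + 5 + 2) / 6 = 21/6 = 3.5

Step 2 — sample variances and covariances s[i,j] = (1/(n-1)) · Σ_k (x_{k,i} - mean_i) · (x_{k,j} - mean_j), with n-1 = 5:
  s[X,X] = ((-0.1667)·(-0.1667) + (-4.1667)·(-4.1667) + (-0.1667)·(-0.1667) + (0.8333)·(0.8333) + (2.8333)·(2.8333) + (0.8333)·(0.8333)) / 5 = 26.8333/5 = 5.3667
  s[X,Y] = ((-0.1667)·(0) + (-4.1667)·(-3) + (-0.1667)·(3) + (0.8333)·(2) + (2.8333)·(1) + (0.8333)·(-3)) / 5 = 14/5 = 2.8
  s[X,Z] = ((-0.1667)·(-2.5) + (-4.1667)·(-0.5) + (-0.1667)·(4.5) + (0.8333)·(-1.5) + (2.8333)·(1.5) + (0.8333)·(-1.5)) / 5 = 3.5/5 = 0.7
  s[Y,Y] = ((0)·(0) + (-3)·(-3) + (3)·(3) + (2)·(2) + (1)·(1) + (-3)·(-3)) / 5 = 32/5 = 6.4
  s[Y,Z] = ((0)·(-2.5) + (-3)·(-0.5) + (3)·(4.5) + (2)·(-1.5) + (1)·(1.5) + (-3)·(-1.5)) / 5 = 18/5 = 3.6
  s[Z,Z] = ((-2.5)·(-2.5) + (-0.5)·(-0.5) + (4.5)·(4.5) + (-1.5)·(-1.5) + (1.5)·(1.5) + (-1.5)·(-1.5)) / 5 = 33.5/5 = 6.7
  Sample standard deviations s_i = √(s[i,i]):
  s(X) = √(5.3667) = 2.3166
  s(Y) = √(6.4) = 2.5298
  s(Z) = √(6.7) = 2.5884

Step 3 — r_{ij} = s_{ij} / (s_i · s_j):
  r[X,X] = 1 (diagonal).
  r[X,Y] = 2.8 / (2.3166 · 2.5298) = 2.8 / 5.8606 = 0.4778
  r[X,Z] = 0.7 / (2.3166 · 2.5884) = 0.7 / 5.9964 = 0.1167
  r[Y,Y] = 1 (diagonal).
  r[Y,Z] = 3.6 / (2.5298 · 2.5884) = 3.6 / 6.5483 = 0.5498
  r[Z,Z] = 1 (diagonal).

R is symmetric with unit diagonal. Assembling:

R = [[1, 0.4778, 0.1167],
 [0.4778, 1, 0.5498],
 [0.1167, 0.5498, 1]]


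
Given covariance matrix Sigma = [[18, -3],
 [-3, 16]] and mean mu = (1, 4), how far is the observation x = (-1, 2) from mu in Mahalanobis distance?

Step 1 — centre the observation: (x - mu) = (-2, -2).

Step 2 — invert Sigma. det(Sigma) = 18·16 - (-3)² = 279.
  Sigma^{-1} = (1/det) · [[d, -b], [-b, a]] = [[0.0573, 0.0108],
 [0.0108, 0.0645]].

Step 3 — form the quadratic (x - mu)^T · Sigma^{-1} · (x - mu):
  Sigma^{-1} · (x - mu) = (-0.1362, -0.1505).
  (x - mu)^T · [Sigma^{-1} · (x - mu)] = (-2)·(-0.1362) + (-2)·(-0.1505) = 0.5735.

Step 4 — take square root: d = √(0.5735) ≈ 0.7573.

d(x, mu) = √(0.5735) ≈ 0.7573


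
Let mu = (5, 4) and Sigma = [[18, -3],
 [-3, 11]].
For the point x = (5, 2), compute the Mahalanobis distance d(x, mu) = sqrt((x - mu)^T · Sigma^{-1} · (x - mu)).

Step 1 — centre the observation: (x - mu) = (0, -2).

Step 2 — invert Sigma. det(Sigma) = 18·11 - (-3)² = 189.
  Sigma^{-1} = (1/det) · [[d, -b], [-b, a]] = [[0.0582, 0.0159],
 [0.0159, 0.0952]].

Step 3 — form the quadratic (x - mu)^T · Sigma^{-1} · (x - mu):
  Sigma^{-1} · (x - mu) = (-0.0317, -0.1905).
  (x - mu)^T · [Sigma^{-1} · (x - mu)] = (0)·(-0.0317) + (-2)·(-0.1905) = 0.381.

Step 4 — take square root: d = √(0.381) ≈ 0.6172.

d(x, mu) = √(0.381) ≈ 0.6172


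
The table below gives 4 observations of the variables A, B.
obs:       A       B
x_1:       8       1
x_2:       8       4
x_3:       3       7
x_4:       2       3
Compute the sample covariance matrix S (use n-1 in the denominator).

Step 1 — column means:
  mean(A) = (8 + 8 + 3 + 2) / 4 = 21/4 = 5.25
  mean(B) = (1 + 4 + 7 + 3) / 4 = 15/4 = 3.75

Step 2 — sample covariance S[i,j] = (1/(n-1)) · Σ_k (x_{k,i} - mean_i) · (x_{k,j} - mean_j), with n-1 = 3.
  S[A,A] = ((2.75)·(2.75) + (2.75)·(2.75) + (-2.25)·(-2.25) + (-3.25)·(-3.25)) / 3 = 30.75/3 = 10.25
  S[A,B] = ((2.75)·(-2.75) + (2.75)·(0.25) + (-2.25)·(3.25) + (-3.25)·(-0.75)) / 3 = -11.75/3 = -3.9167
  S[B,B] = ((-2.75)·(-2.75) + (0.25)·(0.25) + (3.25)·(3.25) + (-0.75)·(-0.75)) / 3 = 18.75/3 = 6.25

S is symmetric (S[j,i] = S[i,j]). Assembling:

S = [[10.25, -3.9167],
 [-3.9167, 6.25]]


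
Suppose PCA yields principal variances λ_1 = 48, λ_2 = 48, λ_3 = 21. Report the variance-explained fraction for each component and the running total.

Step 1 — total variance = trace(Sigma) = Σ λ_i = 48 + 48 + 21 = 117.

Step 2 — fraction explained by component i = λ_i / Σ λ:
  PC1: 48/117 = 0.4103
  PC2: 48/117 = 0.4103
  PC3: 21/117 = 0.1795

Step 3 — cumulative fraction after k components = (λ_1 + ... + λ_k) / Σ λ:
  k = 1: 48/117 = 0.4103
  k = 2: (48 + 48)/117 = 96/117 = 0.8205
  k = 3: (48 + 48 + 21)/117 = 117/117 = 1

Summary (fraction, with percent):

explained: PC1 0.4103 (41.03%), PC2 0.4103 (41.03%), PC3 0.1795 (17.95%);  cumulative: 0.4103, 0.8205, 1


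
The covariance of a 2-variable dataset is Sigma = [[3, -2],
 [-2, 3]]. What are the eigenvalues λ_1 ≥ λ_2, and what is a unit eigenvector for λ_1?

Step 1 — characteristic polynomial of 2×2 Sigma:
  det(Sigma - λI) = λ² - trace · λ + det = 0.
  trace = 3 + 3 = 6, det = 3·3 - (-2)² = 5.
Step 2 — discriminant:
  Δ = trace² - 4·det = 36 - 20 = 16.
Step 3 — eigenvalues:
  λ = (trace ± √Δ)/2 = (6 ± 4)/2,
  λ_1 = 5,  λ_2 = 1.

Step 4 — unit eigenvector for λ_1: solve (Sigma - λ_1 I)v = 0. First row:
  (3 - 5)·v_x + (-2)·v_y = 0, i.e. (-2)·v_x + (-2)·v_y = 0,
  so v ∝ (b, λ_1 - a) = (-2, 2); multiply by -1 so the first entry is positive: u = (2, -2).
  ||u|| = √((2)² + (-2)²) = √(8) ≈ 2.8284,
  v_1 = u/||u|| ≈ (0.7071, -0.7071) (||v_1|| = 1).

λ_1 = 5,  λ_2 = 1;  v_1 ≈ (0.7071, -0.7071)


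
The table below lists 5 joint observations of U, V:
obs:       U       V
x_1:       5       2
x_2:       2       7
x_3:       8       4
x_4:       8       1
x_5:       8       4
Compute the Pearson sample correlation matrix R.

Step 1 — column means:
  mean(U) = (5 + 2 + 8 + 8 + 8) / 5 = 31/5 = 6.2
  mean(V) = (2 + 7 + 4 + 1 + 4) / 5 = 18/5 = 3.6

Step 2 — sample variances and covariances s[i,j] = (1/(n-1)) · Σ_k (x_{k,i} - mean_i) · (x_{k,j} - mean_j), with n-1 = 4:
  s[U,U] = ((-1.2)·(-1.2) + (-4.2)·(-4.2) + (1.8)·(1.8) + (1.8)·(1.8) + (1.8)·(1.8)) / 4 = 28.8/4 = 7.2
  s[U,V] = ((-1.2)·(-1.6) + (-4.2)·(3.4) + (1.8)·(0.4) + (1.8)·(-2.6) + (1.8)·(0.4)) / 4 = -15.6/4 = -3.9
  s[V,V] = ((-1.6)·(-1.6) + (3.4)·(3.4) + (0.4)·(0.4) + (-2.6)·(-2.6) + (0.4)·(0.4)) / 4 = 21.2/4 = 5.3
  Sample standard deviations s_i = √(s[i,i]):
  s(U) = √(7.2) = 2.6833
  s(V) = √(5.3) = 2.3022

Step 3 — r_{ij} = s_{ij} / (s_i · s_j):
  r[U,U] = 1 (diagonal).
  r[U,V] = -3.9 / (2.6833 · 2.3022) = -3.9 / 6.1774 = -0.6313
  r[V,V] = 1 (diagonal).

R is symmetric with unit diagonal. Assembling:

R = [[1, -0.6313],
 [-0.6313, 1]]


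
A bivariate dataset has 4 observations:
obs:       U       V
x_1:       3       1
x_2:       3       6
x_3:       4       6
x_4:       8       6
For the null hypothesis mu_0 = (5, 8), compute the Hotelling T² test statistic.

Step 1 — sample mean vector:
  mean(U) = (3 + 3 + 4 + 8) / 4 = 18/4 = 4.5
  mean(V) = (1 + 6 + 6 + 6) / 4 = 19/4 = 4.75
  x̄ = (4.5, 4.75),  deviation x̄ - mu_0 = (4.5, 4.75) - (5, 8) = (-0.5, -3.25).

Step 2 — sample covariance matrix, S[i,j] = (1/(n-1)) · Σ_k (x_{k,i} - mean_i) · (x_{k,j} - mean_j), divisor n-1 = 3:
  S[U,U] = ((-1.5)·(-1.5) + (-1.5)·(-1.5) + (-0.5)·(-0.5) + (3.5)·(3.5)) / 3 = 17/3 = 5.6667
  S[U,V] = ((-1.5)·(-3.75) + (-1.5)·(1.25) + (-0.5)·(1.25) + (3.5)·(1.25)) / 3 = 7.5/3 = 2.5
  S[V,V] = ((-3.75)·(-3.75) + (1.25)·(1.25) + (1.25)·(1.25) + (1.25)·(1.25)) / 3 = 18.75/3 = 6.25
  S = [[5.6667, 2.5],
 [2.5, 6.25]].

Step 3 — invert S. det(S) = 5.6667·6.25 - (2.5)² = 29.1667.
  S^{-1} = (1/det) · [[d, -b], [-b, a]] = [[0.2143, -0.0857],
 [-0.0857, 0.1943]].

Step 4 — quadratic form (x̄ - mu_0)^T · S^{-1} · (x̄ - mu_0):
  S^{-1} · (x̄ - mu_0) = (0.1714, -0.5886),
  (x̄ - mu_0)^T · [...] = (-0.5)·(0.1714) + (-3.25)·(-0.5886) = 1.8271.

Step 5 — scale by n: T² = 4 · 1.8271 = 7.3086.

T² ≈ 7.3086


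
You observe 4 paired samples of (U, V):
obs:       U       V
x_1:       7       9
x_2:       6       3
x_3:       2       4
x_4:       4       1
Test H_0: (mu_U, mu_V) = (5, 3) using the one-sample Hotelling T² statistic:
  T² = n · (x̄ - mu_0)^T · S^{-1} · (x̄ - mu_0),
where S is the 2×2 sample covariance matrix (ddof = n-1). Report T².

Step 1 — sample mean vector:
  mean(U) = (7 + 6 + 2 + 4) / 4 = 19/4 = 4.75
  mean(V) = (9 + 3 + 4 + 1) / 4 = 17/4 = 4.25
  x̄ = (4.75, 4.25),  deviation x̄ - mu_0 = (4.75, 4.25) - (5, 3) = (-0.25, 1.25).

Step 2 — sample covariance matrix, S[i,j] = (1/(n-1)) · Σ_k (x_{k,i} - mean_i) · (x_{k,j} - mean_j), divisor n-1 = 3:
  S[U,U] = ((2.25)·(2.25) + (1.25)·(1.25) + (-2.75)·(-2.75) + (-0.75)·(-0.75)) / 3 = 14.75/3 = 4.9167
  S[U,V] = ((2.25)·(4.75) + (1.25)·(-1.25) + (-2.75)·(-0.25) + (-0.75)·(-3.25)) / 3 = 12.25/3 = 4.0833
  S[V,V] = ((4.75)·(4.75) + (-1.25)·(-1.25) + (-0.25)·(-0.25) + (-3.25)·(-3.25)) / 3 = 34.75/3 = 11.5833
  S = [[4.9167, 4.0833],
 [4.0833, 11.5833]].

Step 3 — invert S. det(S) = 4.9167·11.5833 - (4.0833)² = 40.2778.
  S^{-1} = (1/det) · [[d, -b], [-b, a]] = [[0.2876, -0.1014],
 [-0.1014, 0.1221]].

Step 4 — quadratic form (x̄ - mu_0)^T · S^{-1} · (x̄ - mu_0):
  S^{-1} · (x̄ - mu_0) = (-0.1986, 0.1779),
  (x̄ - mu_0)^T · [...] = (-0.25)·(-0.1986) + (1.25)·(0.1779) = 0.2721.

Step 5 — scale by n: T² = 4 · 0.2721 = 1.0883.

T² ≈ 1.0883


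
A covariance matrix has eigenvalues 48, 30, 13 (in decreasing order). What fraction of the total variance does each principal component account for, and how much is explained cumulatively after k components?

Step 1 — total variance = trace(Sigma) = Σ λ_i = 48 + 30 + 13 = 91.

Step 2 — fraction explained by component i = λ_i / Σ λ:
  PC1: 48/91 = 0.5275
  PC2: 30/91 = 0.3297
  PC3: 13/91 = 0.1429

Step 3 — cumulative fraction after k components = (λ_1 + ... + λ_k) / Σ λ:
  k = 1: 48/91 = 0.5275
  k = 2: (48 + 30)/91 = 78/91 = 0.8571
  k = 3: (48 + 30 + 13)/91 = 91/91 = 1

Summary (fraction, with percent):

explained: PC1 0.5275 (52.75%), PC2 0.3297 (32.97%), PC3 0.1429 (14.29%);  cumulative: 0.5275, 0.8571, 1


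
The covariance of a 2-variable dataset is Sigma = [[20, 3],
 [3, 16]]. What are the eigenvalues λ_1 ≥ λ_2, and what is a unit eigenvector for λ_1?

Step 1 — characteristic polynomial of 2×2 Sigma:
  det(Sigma - λI) = λ² - trace · λ + det = 0.
  trace = 20 + 16 = 36, det = 20·16 - (3)² = 311.
Step 2 — discriminant:
  Δ = trace² - 4·det = 1296 - 1244 = 52.
Step 3 — eigenvalues:
  λ = (trace ± √Δ)/2 = (36 ± 7.2111)/2,
  λ_1 = 21.6056,  λ_2 = 14.3944.

Step 4 — unit eigenvector for λ_1: solve (Sigma - λ_1 I)v = 0. First row:
  (20 - 21.6056)·v_x + (3)·v_y = 0, i.e. (-1.6056)·v_x + (3)·v_y = 0,
  so v ∝ (b, λ_1 - a) = (3, 1.6056) = u.
  ||u|| = √((3)² + (1.6056)²) = √(11.5778) ≈ 3.4026,
  v_1 = u/||u|| ≈ (0.8817, 0.4719) (||v_1|| = 1).

λ_1 = 21.6056,  λ_2 = 14.3944;  v_1 ≈ (0.8817, 0.4719)


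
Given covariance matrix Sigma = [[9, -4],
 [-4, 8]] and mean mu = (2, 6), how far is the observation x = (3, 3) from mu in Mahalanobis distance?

Step 1 — centre the observation: (x - mu) = (1, -3).

Step 2 — invert Sigma. det(Sigma) = 9·8 - (-4)² = 56.
  Sigma^{-1} = (1/det) · [[d, -b], [-b, a]] = [[0.1429, 0.0714],
 [0.0714, 0.1607]].

Step 3 — form the quadratic (x - mu)^T · Sigma^{-1} · (x - mu):
  Sigma^{-1} · (x - mu) = (-0.0714, -0.4107).
  (x - mu)^T · [Sigma^{-1} · (x - mu)] = (1)·(-0.0714) + (-3)·(-0.4107) = 1.1607.

Step 4 — take square root: d = √(1.1607) ≈ 1.0774.

d(x, mu) = √(1.1607) ≈ 1.0774


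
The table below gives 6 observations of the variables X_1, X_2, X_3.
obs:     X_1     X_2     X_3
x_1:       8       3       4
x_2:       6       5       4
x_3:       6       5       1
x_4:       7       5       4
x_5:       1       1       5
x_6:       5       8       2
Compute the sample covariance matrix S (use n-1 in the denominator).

Step 1 — column means:
  mean(X_1) = (8 + 6 + 6 + 7 + 1 + 5) / 6 = 33/6 = 5.5
  mean(X_2) = (3 + 5 + 5 + 5 + 1 + 8) / 6 = 27/6 = 4.5
  mean(X_3) = (4 + 4 + 1 + 4 + 5 + 2) / 6 = 20/6 = 3.3333

Step 2 — sample covariance S[i,j] = (1/(n-1)) · Σ_k (x_{k,i} - mean_i) · (x_{k,j} - mean_j), with n-1 = 5.
  S[X_1,X_1] = ((2.5)·(2.5) + (0.5)·(0.5) + (0.5)·(0.5) + (1.5)·(1.5) + (-4.5)·(-4.5) + (-0.5)·(-0.5)) / 5 = 29.5/5 = 5.9
  S[X_1,X_2] = ((2.5)·(-1.5) + (0.5)·(0.5) + (0.5)·(0.5) + (1.5)·(0.5) + (-4.5)·(-3.5) + (-0.5)·(3.5)) / 5 = 11.5/5 = 2.3
  S[X_1,X_3] = ((2.5)·(0.6667) + (0.5)·(0.6667) + (0.5)·(-2.3333) + (1.5)·(0.6667) + (-4.5)·(1.6667) + (-0.5)·(-1.3333)) / 5 = -5/5 = -1
  S[X_2,X_2] = ((-1.5)·(-1.5) + (0.5)·(0.5) + (0.5)·(0.5) + (0.5)·(0.5) + (-3.5)·(-3.5) + (3.5)·(3.5)) / 5 = 27.5/5 = 5.5
  S[X_2,X_3] = ((-1.5)·(0.6667) + (0.5)·(0.6667) + (0.5)·(-2.3333) + (0.5)·(0.6667) + (-3.5)·(1.6667) + (3.5)·(-1.3333)) / 5 = -12/5 = -2.4
  S[X_3,X_3] = ((0.6667)·(0.6667) + (0.6667)·(0.6667) + (-2.3333)·(-2.3333) + (0.6667)·(0.6667) + (1.6667)·(1.6667) + (-1.3333)·(-1.3333)) / 5 = 11.3333/5 = 2.2667

S is symmetric (S[j,i] = S[i,j]). Assembling:

S = [[5.9, 2.3, -1],
 [2.3, 5.5, -2.4],
 [-1, -2.4, 2.2667]]


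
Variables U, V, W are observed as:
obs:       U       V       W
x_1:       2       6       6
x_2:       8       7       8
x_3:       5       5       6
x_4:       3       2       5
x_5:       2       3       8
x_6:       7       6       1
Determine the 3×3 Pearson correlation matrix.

Step 1 — column means:
  mean(U) = (2 + 8 + 5 + 3 + 2 + 7) / 6 = 27/6 = 4.5
  mean(V) = (6 + 7 + 5 + 2 + 3 + 6) / 6 = 29/6 = 4.8333
  mean(W) = (6 + 8 + 6 + 5 + 8 + 1) / 6 = 34/6 = 5.6667

Step 2 — sample variances and covariances s[i,j] = (1/(n-1)) · Σ_k (x_{k,i} - mean_i) · (x_{k,j} - mean_j), with n-1 = 5:
  s[U,U] = ((-2.5)·(-2.5) + (3.5)·(3.5) + (0.5)·(0.5) + (-1.5)·(-1.5) + (-2.5)·(-2.5) + (2.5)·(2.5)) / 5 = 33.5/5 = 6.7
  s[U,V] = ((-2.5)·(1.1667) + (3.5)·(2.1667) + (0.5)·(0.1667) + (-1.5)·(-2.8333) + (-2.5)·(-1.8333) + (2.5)·(1.1667)) / 5 = 16.5/5 = 3.3
  s[U,W] = ((-2.5)·(0.3333) + (3.5)·(2.3333) + (0.5)·(0.3333) + (-1.5)·(-0.6667) + (-2.5)·(2.3333) + (2.5)·(-4.6667)) / 5 = -9/5 = -1.8
  s[V,V] = ((1.1667)·(1.1667) + (2.1667)·(2.1667) + (0.1667)·(0.1667) + (-2.8333)·(-2.8333) + (-1.8333)·(-1.8333) + (1.1667)·(1.1667)) / 5 = 18.8333/5 = 3.7667
  s[V,W] = ((1.1667)·(0.3333) + (2.1667)·(2.3333) + (0.1667)·(0.3333) + (-2.8333)·(-0.6667) + (-1.8333)·(2.3333) + (1.1667)·(-4.6667)) / 5 = -2.3333/5 = -0.4667
  s[W,W] = ((0.3333)·(0.3333) + (2.3333)·(2.3333) + (0.3333)·(0.3333) + (-0.6667)·(-0.6667) + (2.3333)·(2.3333) + (-4.6667)·(-4.6667)) / 5 = 33.3333/5 = 6.6667
  Sample standard deviations s_i = √(s[i,i]):
  s(U) = √(6.7) = 2.5884
  s(V) = √(3.7667) = 1.9408
  s(W) = √(6.6667) = 2.582

Step 3 — r_{ij} = s_{ij} / (s_i · s_j):
  r[U,U] = 1 (diagonal).
  r[U,V] = 3.3 / (2.5884 · 1.9408) = 3.3 / 5.0236 = 0.6569
  r[U,W] = -1.8 / (2.5884 · 2.582) = -1.8 / 6.6833 = -0.2693
  r[V,V] = 1 (diagonal).
  r[V,W] = -0.4667 / (1.9408 · 2.582) = -0.4667 / 5.0111 = -0.0931
  r[W,W] = 1 (diagonal).

R is symmetric with unit diagonal. Assembling:

R = [[1, 0.6569, -0.2693],
 [0.6569, 1, -0.0931],
 [-0.2693, -0.0931, 1]]


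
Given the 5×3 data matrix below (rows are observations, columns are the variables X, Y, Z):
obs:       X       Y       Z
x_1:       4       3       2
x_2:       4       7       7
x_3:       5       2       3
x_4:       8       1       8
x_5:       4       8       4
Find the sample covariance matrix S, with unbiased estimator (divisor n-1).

Step 1 — column means:
  mean(X) = (4 + 4 + 5 + 8 + 4) / 5 = 25/5 = 5
  mean(Y) = (3 + 7 + 2 + 1 + 8) / 5 = 21/5 = 4.2
  mean(Z) = (2 + 7 + 3 + 8 + 4) / 5 = 24/5 = 4.8

Step 2 — sample covariance S[i,j] = (1/(n-1)) · Σ_k (x_{k,i} - mean_i) · (x_{k,j} - mean_j), with n-1 = 4.
  S[X,X] = ((-1)·(-1) + (-1)·(-1) + (0)·(0) + (3)·(3) + (-1)·(-1)) / 4 = 12/4 = 3
  S[X,Y] = ((-1)·(-1.2) + (-1)·(2.8) + (0)·(-2.2) + (3)·(-3.2) + (-1)·(3.8)) / 4 = -15/4 = -3.75
  S[X,Z] = ((-1)·(-2.8) + (-1)·(2.2) + (0)·(-1.8) + (3)·(3.2) + (-1)·(-0.8)) / 4 = 11/4 = 2.75
  S[Y,Y] = ((-1.2)·(-1.2) + (2.8)·(2.8) + (-2.2)·(-2.2) + (-3.2)·(-3.2) + (3.8)·(3.8)) / 4 = 38.8/4 = 9.7
  S[Y,Z] = ((-1.2)·(-2.8) + (2.8)·(2.2) + (-2.2)·(-1.8) + (-3.2)·(3.2) + (3.8)·(-0.8)) / 4 = 0.2/4 = 0.05
  S[Z,Z] = ((-2.8)·(-2.8) + (2.2)·(2.2) + (-1.8)·(-1.8) + (3.2)·(3.2) + (-0.8)·(-0.8)) / 4 = 26.8/4 = 6.7

S is symmetric (S[j,i] = S[i,j]). Assembling:

S = [[3, -3.75, 2.75],
 [-3.75, 9.7, 0.05],
 [2.75, 0.05, 6.7]]


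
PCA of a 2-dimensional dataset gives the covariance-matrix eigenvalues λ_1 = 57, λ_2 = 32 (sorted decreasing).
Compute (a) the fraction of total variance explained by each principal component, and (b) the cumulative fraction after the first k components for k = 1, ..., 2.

Step 1 — total variance = trace(Sigma) = Σ λ_i = 57 + 32 = 89.

Step 2 — fraction explained by component i = λ_i / Σ λ:
  PC1: 57/89 = 0.6404
  PC2: 32/89 = 0.3596

Step 3 — cumulative fraction after k components = (λ_1 + ... + λ_k) / Σ λ:
  k = 1: 57/89 = 0.6404
  k = 2: (57 + 32)/89 = 89/89 = 1

Summary (fraction, with percent):

explained: PC1 0.6404 (64.04%), PC2 0.3596 (35.96%);  cumulative: 0.6404, 1


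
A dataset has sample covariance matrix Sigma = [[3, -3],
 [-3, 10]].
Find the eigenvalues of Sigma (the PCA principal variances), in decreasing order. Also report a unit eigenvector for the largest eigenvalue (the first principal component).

Step 1 — characteristic polynomial of 2×2 Sigma:
  det(Sigma - λI) = λ² - trace · λ + det = 0.
  trace = 3 + 10 = 13, det = 3·10 - (-3)² = 21.
Step 2 — discriminant:
  Δ = trace² - 4·det = 169 - 84 = 85.
Step 3 — eigenvalues:
  λ = (trace ± √Δ)/2 = (13 ± 9.2195)/2,
  λ_1 = 11.1098,  λ_2 = 1.8902.

Step 4 — unit eigenvector for λ_1: solve (Sigma - λ_1 I)v = 0. First row:
  (3 - 11.1098)·v_x + (-3)·v_y = 0, i.e. (-8.1098)·v_x + (-3)·v_y = 0,
  so v ∝ (b, λ_1 - a) = (-3, 8.1098); multiply by -1 so the first entry is positive: u = (3, -8.1098).
  ||u|| = √((3)² + (-8.1098)²) = √(74.7684) ≈ 8.6469,
  v_1 = u/||u|| ≈ (0.3469, -0.9379) (||v_1|| = 1).

λ_1 = 11.1098,  λ_2 = 1.8902;  v_1 ≈ (0.3469, -0.9379)


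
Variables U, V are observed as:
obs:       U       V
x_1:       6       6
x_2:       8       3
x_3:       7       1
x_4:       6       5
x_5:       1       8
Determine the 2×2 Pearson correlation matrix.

Step 1 — column means:
  mean(U) = (6 + 8 + 7 + 6 + 1) / 5 = 28/5 = 5.6
  mean(V) = (6 + 3 + 1 + 5 + 8) / 5 = 23/5 = 4.6

Step 2 — sample variances and covariances s[i,j] = (1/(n-1)) · Σ_k (x_{k,i} - mean_i) · (x_{k,j} - mean_j), with n-1 = 4:
  s[U,U] = ((0.4)·(0.4) + (2.4)·(2.4) + (1.4)·(1.4) + (0.4)·(0.4) + (-4.6)·(-4.6)) / 4 = 29.2/4 = 7.3
  s[U,V] = ((0.4)·(1.4) + (2.4)·(-1.6) + (1.4)·(-3.6) + (0.4)·(0.4) + (-4.6)·(3.4)) / 4 = -23.8/4 = -5.95
  s[V,V] = ((1.4)·(1.4) + (-1.6)·(-1.6) + (-3.6)·(-3.6) + (0.4)·(0.4) + (3.4)·(3.4)) / 4 = 29.2/4 = 7.3
  Sample standard deviations s_i = √(s[i,i]):
  s(U) = √(7.3) = 2.7019
  s(V) = √(7.3) = 2.7019

Step 3 — r_{ij} = s_{ij} / (s_i · s_j):
  r[U,U] = 1 (diagonal).
  r[U,V] = -5.95 / (2.7019 · 2.7019) = -5.95 / 7.3 = -0.8151
  r[V,V] = 1 (diagonal).

R is symmetric with unit diagonal. Assembling:

R = [[1, -0.8151],
 [-0.8151, 1]]
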